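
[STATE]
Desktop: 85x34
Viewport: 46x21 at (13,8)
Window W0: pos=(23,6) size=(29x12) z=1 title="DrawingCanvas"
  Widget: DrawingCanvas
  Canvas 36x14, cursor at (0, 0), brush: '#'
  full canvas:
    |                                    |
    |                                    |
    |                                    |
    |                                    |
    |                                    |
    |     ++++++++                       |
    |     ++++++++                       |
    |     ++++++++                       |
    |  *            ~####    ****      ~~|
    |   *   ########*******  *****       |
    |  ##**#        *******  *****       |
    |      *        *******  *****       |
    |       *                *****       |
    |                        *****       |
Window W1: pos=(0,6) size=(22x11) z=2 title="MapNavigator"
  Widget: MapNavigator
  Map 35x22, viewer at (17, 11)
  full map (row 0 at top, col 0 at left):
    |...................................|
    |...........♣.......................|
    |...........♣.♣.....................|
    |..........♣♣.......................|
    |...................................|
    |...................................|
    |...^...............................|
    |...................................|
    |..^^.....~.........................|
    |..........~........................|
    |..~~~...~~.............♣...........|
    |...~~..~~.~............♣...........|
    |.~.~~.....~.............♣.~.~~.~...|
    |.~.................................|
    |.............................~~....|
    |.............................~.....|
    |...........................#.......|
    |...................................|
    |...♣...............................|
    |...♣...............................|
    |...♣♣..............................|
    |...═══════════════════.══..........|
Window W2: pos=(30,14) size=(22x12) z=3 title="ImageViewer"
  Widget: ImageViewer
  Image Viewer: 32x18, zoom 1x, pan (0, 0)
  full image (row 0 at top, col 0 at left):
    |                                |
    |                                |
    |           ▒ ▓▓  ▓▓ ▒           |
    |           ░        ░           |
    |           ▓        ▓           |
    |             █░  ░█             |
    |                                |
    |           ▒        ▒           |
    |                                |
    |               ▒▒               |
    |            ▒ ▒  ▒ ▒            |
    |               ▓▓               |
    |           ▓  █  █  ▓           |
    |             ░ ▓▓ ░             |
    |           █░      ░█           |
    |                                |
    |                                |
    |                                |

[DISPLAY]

────────┨ ┠───────────────────────────┨       
........┃ ┃+                          ┃       
........┃ ┃                           ┃       
....♣...┃ ┃                           ┃       
....♣...┃ ┃                           ┃       
.....♣.~┃ ┃                           ┃       
........┃ ┃     +┏━━━━━━━━━━━━━━━━━━━━┓       
........┃ ┃     +┃ ImageViewer        ┃       
━━━━━━━━┛ ┃     +┠────────────────────┨       
          ┗━━━━━━┃                    ┃       
                 ┃                    ┃       
                 ┃           ▒ ▓▓  ▓▓ ┃       
                 ┃           ░        ┃       
                 ┃           ▓        ┃       
                 ┃             █░  ░█ ┃       
                 ┃                    ┃       
                 ┃           ▒        ┃       
                 ┗━━━━━━━━━━━━━━━━━━━━┛       
                                              
                                              
                                              


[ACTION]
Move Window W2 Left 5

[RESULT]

────────┨ ┠───────────────────────────┨       
........┃ ┃+                          ┃       
........┃ ┃                           ┃       
....♣...┃ ┃                           ┃       
....♣...┃ ┃                           ┃       
.....♣.~┃ ┃                           ┃       
........┃ ┃ ┏━━━━━━━━━━━━━━━━━━━━┓    ┃       
........┃ ┃ ┃ ImageViewer        ┃    ┃       
━━━━━━━━┛ ┃ ┠────────────────────┨    ┃       
          ┗━┃                    ┃━━━━┛       
            ┃                    ┃            
            ┃           ▒ ▓▓  ▓▓ ┃            
            ┃           ░        ┃            
            ┃           ▓        ┃            
            ┃             █░  ░█ ┃            
            ┃                    ┃            
            ┃           ▒        ┃            
            ┗━━━━━━━━━━━━━━━━━━━━┛            
                                              
                                              
                                              


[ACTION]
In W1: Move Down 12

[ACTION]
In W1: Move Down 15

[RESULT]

────────┨ ┠───────────────────────────┨       
........┃ ┃+                          ┃       
........┃ ┃                           ┃       
........┃ ┃                           ┃       
═══.══..┃ ┃                           ┃       
        ┃ ┃                           ┃       
        ┃ ┃ ┏━━━━━━━━━━━━━━━━━━━━┓    ┃       
        ┃ ┃ ┃ ImageViewer        ┃    ┃       
━━━━━━━━┛ ┃ ┠────────────────────┨    ┃       
          ┗━┃                    ┃━━━━┛       
            ┃                    ┃            
            ┃           ▒ ▓▓  ▓▓ ┃            
            ┃           ░        ┃            
            ┃           ▓        ┃            
            ┃             █░  ░█ ┃            
            ┃                    ┃            
            ┃           ▒        ┃            
            ┗━━━━━━━━━━━━━━━━━━━━┛            
                                              
                                              
                                              


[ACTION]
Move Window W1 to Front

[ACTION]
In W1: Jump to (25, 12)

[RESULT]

────────┨ ┠───────────────────────────┨       
........┃ ┃+                          ┃       
........┃ ┃                           ┃       
........┃ ┃                           ┃       
.~~.~...┃ ┃                           ┃       
........┃ ┃                           ┃       
..~~....┃ ┃ ┏━━━━━━━━━━━━━━━━━━━━┓    ┃       
..~.....┃ ┃ ┃ ImageViewer        ┃    ┃       
━━━━━━━━┛ ┃ ┠────────────────────┨    ┃       
          ┗━┃                    ┃━━━━┛       
            ┃                    ┃            
            ┃           ▒ ▓▓  ▓▓ ┃            
            ┃           ░        ┃            
            ┃           ▓        ┃            
            ┃             █░  ░█ ┃            
            ┃                    ┃            
            ┃           ▒        ┃            
            ┗━━━━━━━━━━━━━━━━━━━━┛            
                                              
                                              
                                              


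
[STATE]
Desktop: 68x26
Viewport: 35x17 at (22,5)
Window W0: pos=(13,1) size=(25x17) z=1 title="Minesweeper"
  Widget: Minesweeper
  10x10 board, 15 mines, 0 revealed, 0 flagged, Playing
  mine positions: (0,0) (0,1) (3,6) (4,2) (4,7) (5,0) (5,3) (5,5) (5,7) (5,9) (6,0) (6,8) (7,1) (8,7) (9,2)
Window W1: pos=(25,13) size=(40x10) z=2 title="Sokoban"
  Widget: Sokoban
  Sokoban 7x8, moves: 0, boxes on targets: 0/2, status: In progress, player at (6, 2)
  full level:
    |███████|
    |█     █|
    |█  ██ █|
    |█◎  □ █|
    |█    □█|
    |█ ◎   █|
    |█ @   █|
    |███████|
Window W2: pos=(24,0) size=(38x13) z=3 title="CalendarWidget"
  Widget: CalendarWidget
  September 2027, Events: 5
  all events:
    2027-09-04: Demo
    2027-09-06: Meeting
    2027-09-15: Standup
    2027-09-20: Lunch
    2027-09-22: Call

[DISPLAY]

■■┃       1  2  3  4*  5           
■■┃ 6*  7  8  9 10 11 12           
■■┃13 14 15* 16 17 18 19           
■■┃20* 21 22* 23 24 25 26          
■■┃27 28 29 30                     
■■┃                                
■■┃                                
■■┗━━━━━━━━━━━━━━━━━━━━━━━━━━━━━━━━
■■ ┏━━━━━━━━━━━━━━━━━━━━━━━━━━━━━━━
   ┃ Sokoban                       
   ┠───────────────────────────────
   ┃███████                        
━━━┃█     █                        
   ┃█  ██ █                        
   ┃█◎  □ █                        
   ┃█    □█                        
   ┃█ ◎   █                        


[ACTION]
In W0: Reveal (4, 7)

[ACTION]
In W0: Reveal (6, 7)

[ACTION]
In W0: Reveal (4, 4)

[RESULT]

■■┃       1  2  3  4*  5           
■■┃ 6*  7  8  9 10 11 12           
■■┃13 14 15* 16 17 18 19           
■■┃20* 21 22* 23 24 25 26          
■✹┃27 28 29 30                     
✹■┃                                
■■┃                                
■■┗━━━━━━━━━━━━━━━━━━━━━━━━━━━━━━━━
■■ ┏━━━━━━━━━━━━━━━━━━━━━━━━━━━━━━━
   ┃ Sokoban                       
   ┠───────────────────────────────
   ┃███████                        
━━━┃█     █                        
   ┃█  ██ █                        
   ┃█◎  □ █                        
   ┃█    □█                        
   ┃█ ◎   █                        


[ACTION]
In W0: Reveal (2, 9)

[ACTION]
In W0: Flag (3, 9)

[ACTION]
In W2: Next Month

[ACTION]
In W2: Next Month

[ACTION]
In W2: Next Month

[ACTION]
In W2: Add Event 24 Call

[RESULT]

■■┃       1  2  3  4  5            
■■┃ 6  7  8  9 10 11 12            
■■┃13 14 15 16 17 18 19            
■■┃20 21 22 23 24* 25 26           
■✹┃27 28 29 30 31                  
✹■┃                                
■■┃                                
■■┗━━━━━━━━━━━━━━━━━━━━━━━━━━━━━━━━
■■ ┏━━━━━━━━━━━━━━━━━━━━━━━━━━━━━━━
   ┃ Sokoban                       
   ┠───────────────────────────────
   ┃███████                        
━━━┃█     █                        
   ┃█  ██ █                        
   ┃█◎  □ █                        
   ┃█    □█                        
   ┃█ ◎   █                        


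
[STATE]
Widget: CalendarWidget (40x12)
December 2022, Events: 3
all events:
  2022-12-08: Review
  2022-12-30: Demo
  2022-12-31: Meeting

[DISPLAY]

             December 2022              
Mo Tu We Th Fr Sa Su                    
          1  2  3  4                    
 5  6  7  8*  9 10 11                   
12 13 14 15 16 17 18                    
19 20 21 22 23 24 25                    
26 27 28 29 30* 31*                     
                                        
                                        
                                        
                                        
                                        


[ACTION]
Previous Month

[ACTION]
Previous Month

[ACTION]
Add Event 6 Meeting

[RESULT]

              October 2022              
Mo Tu We Th Fr Sa Su                    
                1  2                    
 3  4  5  6*  7  8  9                   
10 11 12 13 14 15 16                    
17 18 19 20 21 22 23                    
24 25 26 27 28 29 30                    
31                                      
                                        
                                        
                                        
                                        


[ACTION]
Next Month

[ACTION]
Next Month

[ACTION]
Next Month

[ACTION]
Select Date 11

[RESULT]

              January 2023              
Mo Tu We Th Fr Sa Su                    
                   1                    
 2  3  4  5  6  7  8                    
 9 10 [11] 12 13 14 15                  
16 17 18 19 20 21 22                    
23 24 25 26 27 28 29                    
30 31                                   
                                        
                                        
                                        
                                        


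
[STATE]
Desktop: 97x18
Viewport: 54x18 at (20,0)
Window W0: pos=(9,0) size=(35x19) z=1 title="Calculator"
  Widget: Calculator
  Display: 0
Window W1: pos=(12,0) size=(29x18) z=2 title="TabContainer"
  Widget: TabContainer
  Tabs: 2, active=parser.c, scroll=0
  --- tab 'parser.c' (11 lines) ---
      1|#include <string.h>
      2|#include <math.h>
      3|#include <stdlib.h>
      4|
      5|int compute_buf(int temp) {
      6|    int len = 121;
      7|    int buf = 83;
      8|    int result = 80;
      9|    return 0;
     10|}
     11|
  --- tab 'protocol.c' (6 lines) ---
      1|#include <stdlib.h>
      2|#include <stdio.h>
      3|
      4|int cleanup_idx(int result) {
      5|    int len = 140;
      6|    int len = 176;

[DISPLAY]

━━━━━━━━━━━━━━━━━━━━┓━━┓                              
tainer              ┃  ┃                              
────────────────────┨──┨                              
.c]│ protocol.c     ┃ 0┃                              
────────────────────┃  ┃                              
e <string.h>        ┃  ┃                              
e <math.h>          ┃  ┃                              
e <stdlib.h>        ┃  ┃                              
                    ┃  ┃                              
pute_buf(int temp) {┃  ┃                              
 len = 121;         ┃  ┃                              
 buf = 83;          ┃  ┃                              
 result = 80;       ┃  ┃                              
urn 0;              ┃  ┃                              
                    ┃  ┃                              
                    ┃  ┃                              
                    ┃  ┃                              
━━━━━━━━━━━━━━━━━━━━┛  ┃                              


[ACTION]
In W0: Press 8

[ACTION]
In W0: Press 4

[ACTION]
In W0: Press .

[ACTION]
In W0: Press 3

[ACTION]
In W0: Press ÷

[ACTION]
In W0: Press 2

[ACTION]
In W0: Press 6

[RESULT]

━━━━━━━━━━━━━━━━━━━━┓━━┓                              
tainer              ┃  ┃                              
────────────────────┨──┨                              
.c]│ protocol.c     ┃26┃                              
────────────────────┃  ┃                              
e <string.h>        ┃  ┃                              
e <math.h>          ┃  ┃                              
e <stdlib.h>        ┃  ┃                              
                    ┃  ┃                              
pute_buf(int temp) {┃  ┃                              
 len = 121;         ┃  ┃                              
 buf = 83;          ┃  ┃                              
 result = 80;       ┃  ┃                              
urn 0;              ┃  ┃                              
                    ┃  ┃                              
                    ┃  ┃                              
                    ┃  ┃                              
━━━━━━━━━━━━━━━━━━━━┛  ┃                              


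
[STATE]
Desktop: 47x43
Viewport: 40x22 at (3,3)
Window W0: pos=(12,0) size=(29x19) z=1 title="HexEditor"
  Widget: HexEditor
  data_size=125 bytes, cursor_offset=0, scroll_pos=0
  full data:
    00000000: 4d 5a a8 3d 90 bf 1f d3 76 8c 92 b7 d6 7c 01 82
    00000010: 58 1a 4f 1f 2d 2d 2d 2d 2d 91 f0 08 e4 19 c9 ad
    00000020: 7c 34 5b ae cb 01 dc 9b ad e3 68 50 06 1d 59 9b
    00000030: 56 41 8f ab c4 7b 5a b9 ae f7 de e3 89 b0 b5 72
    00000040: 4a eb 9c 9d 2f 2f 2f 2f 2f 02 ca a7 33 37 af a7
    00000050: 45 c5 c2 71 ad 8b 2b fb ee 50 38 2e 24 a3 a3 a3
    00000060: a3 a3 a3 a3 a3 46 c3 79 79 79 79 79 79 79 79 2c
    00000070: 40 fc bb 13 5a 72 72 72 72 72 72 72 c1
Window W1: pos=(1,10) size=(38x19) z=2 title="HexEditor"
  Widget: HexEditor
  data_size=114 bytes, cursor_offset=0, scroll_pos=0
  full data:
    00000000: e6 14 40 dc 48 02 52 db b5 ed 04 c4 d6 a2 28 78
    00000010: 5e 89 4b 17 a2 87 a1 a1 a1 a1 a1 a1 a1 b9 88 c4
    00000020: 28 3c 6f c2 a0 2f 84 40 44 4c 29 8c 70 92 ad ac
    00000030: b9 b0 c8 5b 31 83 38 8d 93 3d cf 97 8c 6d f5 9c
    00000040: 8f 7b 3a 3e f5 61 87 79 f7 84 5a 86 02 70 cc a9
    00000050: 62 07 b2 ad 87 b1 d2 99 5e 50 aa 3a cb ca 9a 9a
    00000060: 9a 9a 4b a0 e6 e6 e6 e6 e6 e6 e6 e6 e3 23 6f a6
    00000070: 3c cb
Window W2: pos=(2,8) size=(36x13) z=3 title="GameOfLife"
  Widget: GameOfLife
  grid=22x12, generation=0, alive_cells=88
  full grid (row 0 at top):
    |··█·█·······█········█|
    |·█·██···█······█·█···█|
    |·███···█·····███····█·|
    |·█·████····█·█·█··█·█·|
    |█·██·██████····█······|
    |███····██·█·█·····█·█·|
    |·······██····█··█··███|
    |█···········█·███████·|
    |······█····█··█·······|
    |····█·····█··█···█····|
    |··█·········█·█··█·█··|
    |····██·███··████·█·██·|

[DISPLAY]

         ┃00000000  4D 5a a8 3d 90 bf┃  
         ┃00000010  58 1a 4f 1f 2d 2d┃  
         ┃00000020  7c 34 5b ae cb 01┃  
         ┃00000030  56 41 8f ab c4 7b┃  
         ┃00000040  4a eb 9c 9d 2f 2f┃  
━━━━━━━━━━━━━━━━━━━━━━━━━━━━━━━━━━┓8b┃  
 GameOfLife                       ┃46┃  
──────────────────────────────────┨┓2┃  
Gen: 0                            ┃┃ ┃  
·███···█·····███····█·            ┃┨ ┃  
·█·████····█·█·█··█·█·            ┃┃ ┃  
█·██·██████····█······            ┃┃ ┃  
███····██·█·█·····█·█·            ┃┃ ┃  
·······██····█··█··███            ┃┃ ┃  
█···········█·███████·            ┃┃ ┃  
······█····█··█·······            ┃┃━┛  
····█·····█··█···█····            ┃┃    
━━━━━━━━━━━━━━━━━━━━━━━━━━━━━━━━━━┛┃    
                                   ┃    
                                   ┃    
                                   ┃    
                                   ┃    


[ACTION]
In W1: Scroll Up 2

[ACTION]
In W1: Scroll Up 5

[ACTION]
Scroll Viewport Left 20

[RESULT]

            ┃00000000  4D 5a a8 3d 90 bf
            ┃00000010  58 1a 4f 1f 2d 2d
            ┃00000020  7c 34 5b ae cb 01
            ┃00000030  56 41 8f ab c4 7b
            ┃00000040  4a eb 9c 9d 2f 2f
  ┏━━━━━━━━━━━━━━━━━━━━━━━━━━━━━━━━━━┓8b
  ┃ GameOfLife                       ┃46
 ┏┠──────────────────────────────────┨┓2
 ┃┃Gen: 0                            ┃┃ 
 ┠┃·███···█·····███····█·            ┃┨ 
 ┃┃·█·████····█·█·█··█·█·            ┃┃ 
 ┃┃█·██·██████····█······            ┃┃ 
 ┃┃███····██·█·█·····█·█·            ┃┃ 
 ┃┃·······██····█··█··███            ┃┃ 
 ┃┃█···········█·███████·            ┃┃ 
 ┃┃······█····█··█·······            ┃┃━
 ┃┃····█·····█··█···█····            ┃┃ 
 ┃┗━━━━━━━━━━━━━━━━━━━━━━━━━━━━━━━━━━┛┃ 
 ┃                                    ┃ 
 ┃                                    ┃ 
 ┃                                    ┃ 
 ┃                                    ┃ 


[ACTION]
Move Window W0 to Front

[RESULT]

            ┃00000000  4D 5a a8 3d 90 bf
            ┃00000010  58 1a 4f 1f 2d 2d
            ┃00000020  7c 34 5b ae cb 01
            ┃00000030  56 41 8f ab c4 7b
            ┃00000040  4a eb 9c 9d 2f 2f
  ┏━━━━━━━━━┃00000050  45 c5 c2 71 ad 8b
  ┃ GameOfLi┃00000060  a3 a3 a3 a3 a3 46
 ┏┠─────────┃00000070  40 fc bb 13 5a 72
 ┃┃Gen: 0   ┃                           
 ┠┃·███···█·┃                           
 ┃┃·█·████··┃                           
 ┃┃█·██·████┃                           
 ┃┃███····██┃                           
 ┃┃·······██┃                           
 ┃┃█········┃                           
 ┃┃······█··┗━━━━━━━━━━━━━━━━━━━━━━━━━━━
 ┃┃····█·····█··█···█····            ┃┃ 
 ┃┗━━━━━━━━━━━━━━━━━━━━━━━━━━━━━━━━━━┛┃ 
 ┃                                    ┃ 
 ┃                                    ┃ 
 ┃                                    ┃ 
 ┃                                    ┃ 


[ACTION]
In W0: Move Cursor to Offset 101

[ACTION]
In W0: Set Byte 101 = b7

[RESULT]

            ┃00000000  4d 5a a8 3d 90 bf
            ┃00000010  58 1a 4f 1f 2d 2d
            ┃00000020  7c 34 5b ae cb 01
            ┃00000030  56 41 8f ab c4 7b
            ┃00000040  4a eb 9c 9d 2f 2f
  ┏━━━━━━━━━┃00000050  45 c5 c2 71 ad 8b
  ┃ GameOfLi┃00000060  a3 a3 a3 a3 a3 B7
 ┏┠─────────┃00000070  40 fc bb 13 5a 72
 ┃┃Gen: 0   ┃                           
 ┠┃·███···█·┃                           
 ┃┃·█·████··┃                           
 ┃┃█·██·████┃                           
 ┃┃███····██┃                           
 ┃┃·······██┃                           
 ┃┃█········┃                           
 ┃┃······█··┗━━━━━━━━━━━━━━━━━━━━━━━━━━━
 ┃┃····█·····█··█···█····            ┃┃ 
 ┃┗━━━━━━━━━━━━━━━━━━━━━━━━━━━━━━━━━━┛┃ 
 ┃                                    ┃ 
 ┃                                    ┃ 
 ┃                                    ┃ 
 ┃                                    ┃ 


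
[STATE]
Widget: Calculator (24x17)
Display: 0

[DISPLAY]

                       0
┌───┬───┬───┬───┐       
│ 7 │ 8 │ 9 │ ÷ │       
├───┼───┼───┼───┤       
│ 4 │ 5 │ 6 │ × │       
├───┼───┼───┼───┤       
│ 1 │ 2 │ 3 │ - │       
├───┼───┼───┼───┤       
│ 0 │ . │ = │ + │       
├───┼───┼───┼───┤       
│ C │ MC│ MR│ M+│       
└───┴───┴───┴───┘       
                        
                        
                        
                        
                        


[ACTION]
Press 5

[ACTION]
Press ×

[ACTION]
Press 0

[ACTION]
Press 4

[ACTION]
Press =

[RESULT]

                      20
┌───┬───┬───┬───┐       
│ 7 │ 8 │ 9 │ ÷ │       
├───┼───┼───┼───┤       
│ 4 │ 5 │ 6 │ × │       
├───┼───┼───┼───┤       
│ 1 │ 2 │ 3 │ - │       
├───┼───┼───┼───┤       
│ 0 │ . │ = │ + │       
├───┼───┼───┼───┤       
│ C │ MC│ MR│ M+│       
└───┴───┴───┴───┘       
                        
                        
                        
                        
                        


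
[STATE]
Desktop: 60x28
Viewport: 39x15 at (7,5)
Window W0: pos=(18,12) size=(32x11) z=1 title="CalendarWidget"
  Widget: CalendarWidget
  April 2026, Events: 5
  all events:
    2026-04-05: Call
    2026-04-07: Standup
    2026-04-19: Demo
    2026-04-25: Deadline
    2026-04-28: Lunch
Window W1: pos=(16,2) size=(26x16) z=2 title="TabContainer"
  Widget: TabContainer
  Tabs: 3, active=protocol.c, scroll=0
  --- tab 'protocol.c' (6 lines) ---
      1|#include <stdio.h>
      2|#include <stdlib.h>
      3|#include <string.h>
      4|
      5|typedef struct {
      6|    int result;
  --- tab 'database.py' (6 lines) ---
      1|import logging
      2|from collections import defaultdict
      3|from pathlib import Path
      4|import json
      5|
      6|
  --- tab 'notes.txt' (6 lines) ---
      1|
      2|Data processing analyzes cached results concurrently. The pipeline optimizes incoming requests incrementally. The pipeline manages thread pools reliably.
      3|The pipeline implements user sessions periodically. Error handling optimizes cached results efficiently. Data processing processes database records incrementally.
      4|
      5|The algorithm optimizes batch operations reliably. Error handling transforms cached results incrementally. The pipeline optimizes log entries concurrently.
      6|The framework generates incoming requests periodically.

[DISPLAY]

         ┃[protocol.c]│ database.p┃    
         ┃────────────────────────┃    
         ┃#include <stdio.h>      ┃    
         ┃#include <stdlib.h>     ┃    
         ┃#include <string.h>     ┃    
         ┃                        ┃    
         ┃typedef struct {        ┃    
         ┃    int result;         ┃━━━━
         ┃                        ┃    
         ┃                        ┃────
         ┃                        ┃    
         ┃                        ┃    
         ┗━━━━━━━━━━━━━━━━━━━━━━━━┛    
           ┃ 6  7*  8  9 10 11 12      
           ┃13 14 15 16 17 18 19*      


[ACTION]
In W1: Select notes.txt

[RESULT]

         ┃ protocol.c │ database.p┃    
         ┃────────────────────────┃    
         ┃                        ┃    
         ┃Data processing analyzes┃    
         ┃The pipeline implements ┃    
         ┃                        ┃    
         ┃The algorithm optimizes ┃    
         ┃The framework generates ┃━━━━
         ┃                        ┃    
         ┃                        ┃────
         ┃                        ┃    
         ┃                        ┃    
         ┗━━━━━━━━━━━━━━━━━━━━━━━━┛    
           ┃ 6  7*  8  9 10 11 12      
           ┃13 14 15 16 17 18 19*      


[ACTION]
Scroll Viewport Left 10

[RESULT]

                ┃ protocol.c │ database
                ┃──────────────────────
                ┃                      
                ┃Data processing analyz
                ┃The pipeline implement
                ┃                      
                ┃The algorithm optimize
                ┃The framework generate
                ┃                      
                ┃                      
                ┃                      
                ┃                      
                ┗━━━━━━━━━━━━━━━━━━━━━━
                  ┃ 6  7*  8  9 10 11 1
                  ┃13 14 15 16 17 18 19


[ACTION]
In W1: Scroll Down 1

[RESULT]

                ┃ protocol.c │ database
                ┃──────────────────────
                ┃Data processing analyz
                ┃The pipeline implement
                ┃                      
                ┃The algorithm optimize
                ┃The framework generate
                ┃                      
                ┃                      
                ┃                      
                ┃                      
                ┃                      
                ┗━━━━━━━━━━━━━━━━━━━━━━
                  ┃ 6  7*  8  9 10 11 1
                  ┃13 14 15 16 17 18 19


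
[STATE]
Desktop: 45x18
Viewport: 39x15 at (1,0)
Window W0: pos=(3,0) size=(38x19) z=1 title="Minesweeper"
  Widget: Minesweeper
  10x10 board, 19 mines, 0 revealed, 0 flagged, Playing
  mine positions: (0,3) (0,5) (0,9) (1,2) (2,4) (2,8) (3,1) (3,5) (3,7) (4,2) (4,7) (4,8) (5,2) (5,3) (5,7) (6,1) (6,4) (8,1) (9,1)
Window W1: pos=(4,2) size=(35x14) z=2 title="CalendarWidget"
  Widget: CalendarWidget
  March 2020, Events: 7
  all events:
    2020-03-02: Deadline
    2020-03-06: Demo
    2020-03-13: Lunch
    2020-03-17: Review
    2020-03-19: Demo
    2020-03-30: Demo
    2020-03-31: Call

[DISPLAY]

  ┏━━━━━━━━━━━━━━━━━━━━━━━━━━━━━━━━━━━━
  ┃ Minesweeper                        
  ┠┏━━━━━━━━━━━━━━━━━━━━━━━━━━━━━━━━━┓─
  ┃┃ CalendarWidget                  ┃ 
  ┃┠─────────────────────────────────┨ 
  ┃┃            March 2020           ┃ 
  ┃┃Mo Tu We Th Fr Sa Su             ┃ 
  ┃┃                   1             ┃ 
  ┃┃ 2*  3  4  5  6*  7  8           ┃ 
  ┃┃ 9 10 11 12 13* 14 15            ┃ 
  ┃┃16 17* 18 19* 20 21 22           ┃ 
  ┃┃23 24 25 26 27 28 29             ┃ 
  ┃┃30* 31*                          ┃ 
  ┃┃                                 ┃ 
  ┃┃                                 ┃ 


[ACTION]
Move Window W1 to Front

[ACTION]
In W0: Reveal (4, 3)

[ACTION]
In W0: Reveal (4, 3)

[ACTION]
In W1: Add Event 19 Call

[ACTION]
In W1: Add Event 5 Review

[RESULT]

  ┏━━━━━━━━━━━━━━━━━━━━━━━━━━━━━━━━━━━━
  ┃ Minesweeper                        
  ┠┏━━━━━━━━━━━━━━━━━━━━━━━━━━━━━━━━━┓─
  ┃┃ CalendarWidget                  ┃ 
  ┃┠─────────────────────────────────┨ 
  ┃┃            March 2020           ┃ 
  ┃┃Mo Tu We Th Fr Sa Su             ┃ 
  ┃┃                   1             ┃ 
  ┃┃ 2*  3  4  5*  6*  7  8          ┃ 
  ┃┃ 9 10 11 12 13* 14 15            ┃ 
  ┃┃16 17* 18 19* 20 21 22           ┃ 
  ┃┃23 24 25 26 27 28 29             ┃ 
  ┃┃30* 31*                          ┃ 
  ┃┃                                 ┃ 
  ┃┃                                 ┃ 


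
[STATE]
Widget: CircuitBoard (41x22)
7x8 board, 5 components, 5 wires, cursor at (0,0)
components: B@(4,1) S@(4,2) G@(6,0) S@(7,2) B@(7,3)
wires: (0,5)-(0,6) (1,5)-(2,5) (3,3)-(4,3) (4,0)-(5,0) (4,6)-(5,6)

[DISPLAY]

   0 1 2 3 4 5 6                         
0  [.]                  · ─ ·            
                                         
1                       ·                
                        │                
2                       ·                
                                         
3               ·                        
                │                        
4   ·   B   S   ·           ·            
    │                       │            
5   ·                       ·            
                                         
6   G                                    
                                         
7           S   B                        
Cursor: (0,0)                            
                                         
                                         
                                         
                                         
                                         


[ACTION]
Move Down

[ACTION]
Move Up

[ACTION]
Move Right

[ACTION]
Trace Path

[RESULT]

   0 1 2 3 4 5 6                         
0      [.]              · ─ ·            
                                         
1                       ·                
                        │                
2                       ·                
                                         
3               ·                        
                │                        
4   ·   B   S   ·           ·            
    │                       │            
5   ·                       ·            
                                         
6   G                                    
                                         
7           S   B                        
Cursor: (0,1)  Trace: No connections     
                                         
                                         
                                         
                                         
                                         


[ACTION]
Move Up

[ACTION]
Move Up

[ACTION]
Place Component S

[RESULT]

   0 1 2 3 4 5 6                         
0      [S]              · ─ ·            
                                         
1                       ·                
                        │                
2                       ·                
                                         
3               ·                        
                │                        
4   ·   B   S   ·           ·            
    │                       │            
5   ·                       ·            
                                         
6   G                                    
                                         
7           S   B                        
Cursor: (0,1)  Trace: No connections     
                                         
                                         
                                         
                                         
                                         


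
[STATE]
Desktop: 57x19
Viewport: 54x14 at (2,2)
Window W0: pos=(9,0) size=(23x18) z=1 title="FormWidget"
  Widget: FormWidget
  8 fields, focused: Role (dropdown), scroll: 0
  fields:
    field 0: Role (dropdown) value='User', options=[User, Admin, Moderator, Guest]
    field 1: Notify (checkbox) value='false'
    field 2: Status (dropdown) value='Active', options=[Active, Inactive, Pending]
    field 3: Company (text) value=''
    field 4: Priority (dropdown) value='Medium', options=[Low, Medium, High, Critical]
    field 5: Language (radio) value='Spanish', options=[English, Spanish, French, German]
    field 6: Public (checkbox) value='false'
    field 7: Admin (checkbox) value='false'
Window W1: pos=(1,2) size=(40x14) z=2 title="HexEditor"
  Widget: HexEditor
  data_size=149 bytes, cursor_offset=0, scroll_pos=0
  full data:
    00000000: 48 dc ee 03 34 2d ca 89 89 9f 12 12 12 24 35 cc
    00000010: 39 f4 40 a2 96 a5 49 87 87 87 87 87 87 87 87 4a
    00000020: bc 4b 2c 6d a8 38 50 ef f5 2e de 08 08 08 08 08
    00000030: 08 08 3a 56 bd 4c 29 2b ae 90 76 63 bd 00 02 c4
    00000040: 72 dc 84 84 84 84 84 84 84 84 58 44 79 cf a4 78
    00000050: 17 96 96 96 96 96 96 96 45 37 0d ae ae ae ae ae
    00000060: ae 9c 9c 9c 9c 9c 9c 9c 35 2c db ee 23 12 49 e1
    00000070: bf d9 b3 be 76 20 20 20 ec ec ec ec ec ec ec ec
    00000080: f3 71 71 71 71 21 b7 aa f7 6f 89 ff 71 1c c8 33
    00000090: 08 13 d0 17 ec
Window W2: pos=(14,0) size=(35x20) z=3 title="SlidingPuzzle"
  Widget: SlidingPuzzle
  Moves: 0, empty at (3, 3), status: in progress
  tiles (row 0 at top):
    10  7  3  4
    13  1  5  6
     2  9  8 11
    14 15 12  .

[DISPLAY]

━━━━━━━━━━━━┠─────────────────────────────────┨       
 HexEditor  ┃┌────┬────┬────┬────┐            ┃       
────────────┃│ 10 │  7 │  3 │  4 │            ┃       
00000000  48┃├────┼────┼────┼────┤            ┃       
00000010  39┃│ 13 │  1 │  5 │  6 │            ┃       
00000020  bc┃├────┼────┼────┼────┤            ┃       
00000030  08┃│  2 │  9 │  8 │ 11 │            ┃       
00000040  72┃├────┼────┼────┼────┤            ┃       
00000050  17┃│ 14 │ 15 │ 12 │    │            ┃       
00000060  ae┃└────┴────┴────┴────┘            ┃       
00000070  bf┃Moves: 0                         ┃       
00000080  f3┃                                 ┃       
00000090  08┃                                 ┃       
━━━━━━━━━━━━┃                                 ┃       


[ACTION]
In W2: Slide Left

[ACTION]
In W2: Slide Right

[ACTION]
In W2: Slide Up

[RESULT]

━━━━━━━━━━━━┠─────────────────────────────────┨       
 HexEditor  ┃┌────┬────┬────┬────┐            ┃       
────────────┃│ 10 │  7 │  3 │  4 │            ┃       
00000000  48┃├────┼────┼────┼────┤            ┃       
00000010  39┃│ 13 │  1 │  5 │  6 │            ┃       
00000020  bc┃├────┼────┼────┼────┤            ┃       
00000030  08┃│  2 │  9 │  8 │ 11 │            ┃       
00000040  72┃├────┼────┼────┼────┤            ┃       
00000050  17┃│ 14 │ 15 │    │ 12 │            ┃       
00000060  ae┃└────┴────┴────┴────┘            ┃       
00000070  bf┃Moves: 1                         ┃       
00000080  f3┃                                 ┃       
00000090  08┃                                 ┃       
━━━━━━━━━━━━┃                                 ┃       


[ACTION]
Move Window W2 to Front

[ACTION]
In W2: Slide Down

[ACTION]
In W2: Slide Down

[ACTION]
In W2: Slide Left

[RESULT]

━━━━━━━━━━━━┠─────────────────────────────────┨       
 HexEditor  ┃┌────┬────┬────┬────┐            ┃       
────────────┃│ 10 │  7 │  3 │  4 │            ┃       
00000000  48┃├────┼────┼────┼────┤            ┃       
00000010  39┃│ 13 │  1 │  6 │    │            ┃       
00000020  bc┃├────┼────┼────┼────┤            ┃       
00000030  08┃│  2 │  9 │  5 │ 11 │            ┃       
00000040  72┃├────┼────┼────┼────┤            ┃       
00000050  17┃│ 14 │ 15 │  8 │ 12 │            ┃       
00000060  ae┃└────┴────┴────┴────┘            ┃       
00000070  bf┃Moves: 4                         ┃       
00000080  f3┃                                 ┃       
00000090  08┃                                 ┃       
━━━━━━━━━━━━┃                                 ┃       
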